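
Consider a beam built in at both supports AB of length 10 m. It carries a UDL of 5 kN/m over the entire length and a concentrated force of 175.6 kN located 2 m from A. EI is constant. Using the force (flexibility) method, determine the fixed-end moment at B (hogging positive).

M_B = 97.86 kN·m

Release both end moments; the primary structure is a simply-supported span AB with redundants M_A and M_B.
End rotations of the released simple span under the applied load (×1/EI):
  at A: UDL 5: wL³/(24EI) = 208.3/EI
  at B: UDL 5: wL³/(24EI) = 208.3/EI
  at A: point load 175.6 at a = 2: Pab(L + b)/(6LEI) = 842.9/EI
  at B: point load 175.6 at a = 2: Pab(L + a)/(6LEI) = 561.9/EI
  θ_A0 = 1051/EI,  θ_B0 = 770.3/EI
Flexibility coefficients: a unit moment at one end gives L/(3EI) there and L/(6EI) at the far end, so f₁₁ = f₂₂ = 3.333/EI and f₁₂ = f₂₁ = 1.667/EI.
Compatibility — zero rotation at each built-in end:
  3.333 M_A + 1.667 M_B = 1051
  1.667 M_A + 3.333 M_B = 770.3
Solving the pair gives M_A = 266.4 kN·m and M_B = 97.86 kN·m (hogging).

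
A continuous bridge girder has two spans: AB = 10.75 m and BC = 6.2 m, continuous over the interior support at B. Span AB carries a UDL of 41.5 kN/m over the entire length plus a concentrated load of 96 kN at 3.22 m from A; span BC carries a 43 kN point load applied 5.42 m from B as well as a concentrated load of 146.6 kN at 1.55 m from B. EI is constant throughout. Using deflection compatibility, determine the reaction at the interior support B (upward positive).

Take M_B as the redundant. Released structure: two simple spans AB and BC with a hinge at B.
Rotations at B on the released spans (each span's end-slope, ×1/EI):
  span AB: UDL 41.5: wL³/(24EI) = 2148/EI
  span AB: point load 96 at a = 3.22: Pab(L + a)/(6LEI) = 504.1/EI
  span BC: point load 43 at a = 5.42: Pab(L + b)/(6LEI) = 34.11/EI
  span BC: point load 146.6 at a = 1.55: Pab(L + b)/(6LEI) = 308.2/EI
  relative rotation θ_0 = (2652 + 342.3)/EI = 2995/EI
A unit hogging moment at B produces rotation L₁/(3EI) + L₂/(3EI) = 5.65/EI.
Slope continuity at B: θ_0 = M_B·5.65/EI, so M_B = 2995/5.65 = 530 kN·m (hogging).
Span AB, ΣM about A with M_B applied at B: R_B^{AB}·10.75 = 2707 + 530, so R_B^{AB} = 301.1 kN and R_A = 542.1 − 301.1 = 241 kN.
Span BC, ΣM about C: R_B^{BC}·6.2 = 715.2 + 530, so R_B^{BC} = 200.8 kN and R_C = 189.6 − 200.8 = -11.25 kN.
R_B = 301.1 + 200.8 = 502 kN.

R_B = 502 kN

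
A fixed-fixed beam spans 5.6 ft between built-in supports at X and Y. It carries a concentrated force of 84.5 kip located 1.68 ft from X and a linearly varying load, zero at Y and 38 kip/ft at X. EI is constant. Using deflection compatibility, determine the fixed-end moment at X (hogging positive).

M_X = 129.1 kip·ft

Release both end moments; the primary structure is a simply-supported span XY with redundants M_X and M_Y.
End rotations of the released simple span under the applied load (×1/EI):
  at X: point load 84.5 at a = 1.68: Pab(L + b)/(6LEI) = 157.7/EI
  at Y: point load 84.5 at a = 1.68: Pab(L + a)/(6LEI) = 120.6/EI
  at X: triangular load, peak 38: w₀L³/(45EI) = 148.3/EI
  at Y: triangular load, peak 38: 7w₀L³/(360EI) = 129.8/EI
  θ_X0 = 306/EI,  θ_Y0 = 250.3/EI
Flexibility coefficients: a unit moment at one end gives L/(3EI) there and L/(6EI) at the far end, so f₁₁ = f₂₂ = 1.867/EI and f₁₂ = f₂₁ = 0.9333/EI.
Compatibility — zero rotation at each built-in end:
  1.867 M_X + 0.9333 M_Y = 306
  0.9333 M_X + 1.867 M_Y = 250.3
Solving the pair gives M_X = 129.1 kip·ft and M_Y = 69.53 kip·ft (hogging).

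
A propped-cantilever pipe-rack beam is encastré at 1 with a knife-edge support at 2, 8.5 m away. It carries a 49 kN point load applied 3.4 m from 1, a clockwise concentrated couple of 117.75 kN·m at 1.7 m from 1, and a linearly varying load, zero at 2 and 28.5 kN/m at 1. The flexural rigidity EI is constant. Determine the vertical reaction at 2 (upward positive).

R_2 = 41.9 kN

Take the reaction at 2 as the redundant and release it; the primary structure is a cantilever fixed at 1.
Free-end deflection of the primary structure under the applied loading (downward +):
  point load 49 at a = 3.4: Pa²(3L − a)/(6EI) = 2086/EI
  clockwise couple 117.75 at a = 1.7: M₀a(2L − a)/(2EI) = 1531/EI
  triangular load, peak 28.5 at the fixed end: w₀L⁴/(30EI) = 4959/EI
  δ_0 = 8577/EI
Flexibility coefficient — unit upward force at 2: δ_{22} = L³/(3EI) = 204.7/EI.
Compatibility at 2: δ_0 − R_2·δ_{22} = 0, so R_2 = 8577/204.7 = 41.9 kN.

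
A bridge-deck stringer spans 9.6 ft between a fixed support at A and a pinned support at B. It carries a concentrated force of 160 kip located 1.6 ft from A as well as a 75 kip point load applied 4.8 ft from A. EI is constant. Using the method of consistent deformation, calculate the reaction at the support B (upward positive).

R_B = 29.73 kip

Choose R_B as the redundant. The primary structure is the cantilever fixed at A.
Deflection at B on the released cantilever, summing each load's contribution:
  point load 160 at a = 1.6: Pa²(3L − a)/(6EI) = 1857/EI
  point load 75 at a = 4.8: Pa²(3L − a)/(6EI) = 6912/EI
  δ_0 = 8769/EI
Tip deflection under a unit load at B: L³/(3EI) = 294.9/EI.
Compatibility at B: δ_0 − R_B·δ_{BB} = 0, so R_B = 8769/294.9 = 29.73 kip.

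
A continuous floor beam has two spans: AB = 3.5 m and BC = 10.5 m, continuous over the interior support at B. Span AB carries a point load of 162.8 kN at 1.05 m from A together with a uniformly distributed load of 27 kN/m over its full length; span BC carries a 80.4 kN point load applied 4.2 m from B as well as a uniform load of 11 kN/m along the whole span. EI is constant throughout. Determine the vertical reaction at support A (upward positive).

R_A = 85.48 kN

Release continuity at B by inserting a hinge; the redundant is the internal moment M_B. The primary structure is two simply-supported spans AB and BC.
Rotations at B on the released spans (each span's end-slope, ×1/EI):
  span AB: point load 162.8 at a = 1.05: Pab(L + a)/(6LEI) = 90.74/EI
  span AB: UDL 27: wL³/(24EI) = 48.23/EI
  span BC: point load 80.4 at a = 4.2: Pab(L + b)/(6LEI) = 567.3/EI
  span BC: UDL 11: wL³/(24EI) = 530.6/EI
  relative rotation θ_0 = (139 + 1098)/EI = 1237/EI
A unit hogging moment at B produces rotation L₁/(3EI) + L₂/(3EI) = 4.667/EI.
Compatibility: M_B·(L₁+L₂)/(3EI) = θ_0, giving M_B = 265 kN·m (hogging).
Span AB, ΣM about A with M_B applied at B: R_B^{AB}·3.5 = 336.3 + 265, so R_B^{AB} = 171.8 kN and R_A = 257.3 − 171.8 = 85.48 kN.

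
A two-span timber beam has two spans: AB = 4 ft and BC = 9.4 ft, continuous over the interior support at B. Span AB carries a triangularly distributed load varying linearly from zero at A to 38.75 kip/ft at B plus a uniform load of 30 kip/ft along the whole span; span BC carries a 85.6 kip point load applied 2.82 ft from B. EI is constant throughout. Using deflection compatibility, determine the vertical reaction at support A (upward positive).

Insert a hinge at B; M_B is the redundant, and each span becomes simply supported.
Rotations at B on the released spans (each span's end-slope, ×1/EI):
  span AB: triangular load, peak 38.75: w₀L³/(45EI) = 55.11/EI
  span AB: UDL 30: wL³/(24EI) = 80/EI
  span BC: point load 85.6 at a = 2.82: Pab(L + b)/(6LEI) = 450/EI
  relative rotation θ_0 = (135.1 + 450)/EI = 585.1/EI
A unit hogging moment at B produces rotation L₁/(3EI) + L₂/(3EI) = 4.467/EI.
Slope continuity at B: θ_0 = M_B·4.467/EI, so M_B = 585.1/4.467 = 131 kip·ft (hogging).
Span AB, ΣM about A with M_B applied at B: R_B^{AB}·4 = 446.7 + 131, so R_B^{AB} = 144.4 kip and R_A = 197.5 − 144.4 = 53.08 kip.

R_A = 53.08 kip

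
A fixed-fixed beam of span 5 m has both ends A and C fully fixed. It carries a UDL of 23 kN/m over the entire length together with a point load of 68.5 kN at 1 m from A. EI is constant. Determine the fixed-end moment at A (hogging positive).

Release both end moments; the primary structure is a simply-supported span AC with redundants M_A and M_C.
On the primary (simply-supported) span, the end slopes from the loading are:
  at A: UDL 23: wL³/(24EI) = 119.8/EI
  at C: UDL 23: wL³/(24EI) = 119.8/EI
  at A: point load 68.5 at a = 1: Pab(L + b)/(6LEI) = 82.2/EI
  at C: point load 68.5 at a = 1: Pab(L + a)/(6LEI) = 54.8/EI
  θ_A0 = 202/EI,  θ_C0 = 174.6/EI
Flexibility coefficients: a unit moment at one end gives L/(3EI) there and L/(6EI) at the far end, so f₁₁ = f₂₂ = 1.667/EI and f₁₂ = f₂₁ = 0.8333/EI.
Compatibility — zero rotation at each built-in end:
  1.667 M_A + 0.8333 M_C = 202
  0.8333 M_A + 1.667 M_C = 174.6
Solving the pair gives M_A = 91.76 kN·m and M_C = 58.88 kN·m (hogging).

M_A = 91.76 kN·m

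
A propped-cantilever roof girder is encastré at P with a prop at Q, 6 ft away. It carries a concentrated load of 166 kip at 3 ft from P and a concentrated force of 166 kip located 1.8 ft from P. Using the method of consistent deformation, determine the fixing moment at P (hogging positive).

Choose R_Q as the redundant. The primary structure is the cantilever fixed at P.
Primary-structure tip deflection at Q by superposition:
  point load 166 at a = 3: Pa²(3L − a)/(6EI) = 3735/EI
  point load 166 at a = 1.8: Pa²(3L − a)/(6EI) = 1452/EI
  δ_0 = 5187/EI
Flexibility coefficient — unit upward force at Q: δ_{QQ} = L³/(3EI) = 72/EI.
The prop prevents deflection at Q: R_Q = δ_0/δ_{QQ} = 5187/72 = 72.04 kip.
Moment equilibrium about P: M_P = Σ(load moments about P) − R_Q·L = 796.8 − 72.04×6 = 364.5 kip·ft.

M_P = 364.5 kip·ft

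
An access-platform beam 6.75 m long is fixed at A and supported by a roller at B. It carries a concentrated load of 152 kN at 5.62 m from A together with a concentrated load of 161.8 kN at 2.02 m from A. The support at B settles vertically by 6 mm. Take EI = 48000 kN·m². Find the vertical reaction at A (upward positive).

R_A = 182.9 kN

Release the roller at B. Primary structure: cantilever fixed at A.
Free-end deflection of the primary structure under the applied loading (downward +):
  point load 152 at a = 5.62: Pa²(3L − a)/(6EI) = 11706/EI
  point load 161.8 at a = 2.02: Pa²(3L − a)/(6EI) = 2006/EI
  δ_0 = 13712/EI
Tip deflection under a unit load at B: L³/(3EI) = 102.5/EI.
With EI = 48000 kN·m²: δ_0 = 0.28567 m and δ_{BB} = 0.002136 m/kN.
Compatibility — the beam at B must follow the support down by 0.006 m: δ_0 − R_B·δ_{BB} = 0.006, so R_B = (0.28567 − 0.006)/0.002136 = 130.9 kN.
Vertical equilibrium: R_A = ΣP − R_B = 313.8 − 130.9 = 182.9 kN.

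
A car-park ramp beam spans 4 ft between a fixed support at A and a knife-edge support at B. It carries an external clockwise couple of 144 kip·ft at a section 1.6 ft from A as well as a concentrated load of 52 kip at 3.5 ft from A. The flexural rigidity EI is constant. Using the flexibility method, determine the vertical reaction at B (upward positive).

Take the reaction at B as the redundant and release it; the primary structure is a cantilever fixed at A.
Primary-structure tip deflection at B by superposition:
  clockwise couple 144 at a = 1.6: M₀a(2L − a)/(2EI) = 737.3/EI
  point load 52 at a = 3.5: Pa²(3L − a)/(6EI) = 902.4/EI
  δ_0 = 1640/EI
Tip deflection under a unit load at B: L³/(3EI) = 21.33/EI.
The prop prevents deflection at B: R_B = δ_0/δ_{BB} = 1640/21.33 = 76.86 kip.

R_B = 76.86 kip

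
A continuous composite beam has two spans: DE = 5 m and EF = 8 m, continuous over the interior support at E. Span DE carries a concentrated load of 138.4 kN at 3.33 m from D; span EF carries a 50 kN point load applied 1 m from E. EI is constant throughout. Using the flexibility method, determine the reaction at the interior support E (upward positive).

R_E = 160.2 kN

Release continuity at E by inserting a hinge; the redundant is the internal moment M_E. The primary structure is two simply-supported spans DE and EF.
Rotations at E on the released spans (each span's end-slope, ×1/EI):
  span DE: point load 138.4 at a = 3.33: Pab(L + a)/(6LEI) = 213.7/EI
  span EF: point load 50 at a = 1: Pab(L + b)/(6LEI) = 109.4/EI
  relative rotation θ_0 = (213.7 + 109.4)/EI = 323.1/EI
A unit hogging moment at E produces rotation L₁/(3EI) + L₂/(3EI) = 4.333/EI.
Slope continuity at E: θ_0 = M_E·4.333/EI, so M_E = 323.1/4.333 = 74.56 kN·m (hogging).
Span DE, ΣM about D with M_E applied at E: R_E^{DE}·5 = 460.9 + 74.56, so R_E^{DE} = 107.1 kN and R_D = 138.4 − 107.1 = 31.31 kN.
Span EF, ΣM about F: R_E^{EF}·8 = 350 + 74.56, so R_E^{EF} = 53.07 kN and R_F = 50 − 53.07 = -3.07 kN.
R_E = 107.1 + 53.07 = 160.2 kN.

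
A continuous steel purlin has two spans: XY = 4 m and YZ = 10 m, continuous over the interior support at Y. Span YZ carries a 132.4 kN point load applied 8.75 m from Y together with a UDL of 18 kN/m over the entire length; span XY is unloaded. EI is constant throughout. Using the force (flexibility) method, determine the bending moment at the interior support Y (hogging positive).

Insert a hinge at Y; M_Y is the redundant, and each span becomes simply supported.
Rotations at Y on the released spans (each span's end-slope, ×1/EI):
  span YZ: point load 132.4 at a = 8.75: Pab(L + b)/(6LEI) = 271.5/EI
  span YZ: UDL 18: wL³/(24EI) = 750/EI
  relative rotation θ_0 = (0 + 1022)/EI = 1022/EI
A unit hogging moment at Y produces rotation L₁/(3EI) + L₂/(3EI) = 4.667/EI.
Compatibility: M_Y·(L₁+L₂)/(3EI) = θ_0, giving M_Y = 218.9 kN·m (hogging).

M_Y = 218.9 kN·m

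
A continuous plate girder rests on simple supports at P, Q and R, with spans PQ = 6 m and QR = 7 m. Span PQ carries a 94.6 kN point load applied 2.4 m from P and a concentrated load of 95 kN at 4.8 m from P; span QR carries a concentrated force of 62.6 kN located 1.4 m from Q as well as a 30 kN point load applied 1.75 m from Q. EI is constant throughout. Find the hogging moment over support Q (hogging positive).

M_Q = 134.4 kN·m

Release continuity at Q by inserting a hinge; the redundant is the internal moment M_Q. The primary structure is two simply-supported spans PQ and QR.
Rotations at Q on the released spans (each span's end-slope, ×1/EI):
  span PQ: point load 94.6 at a = 2.4: Pab(L + a)/(6LEI) = 190.7/EI
  span PQ: point load 95 at a = 4.8: Pab(L + a)/(6LEI) = 164.2/EI
  span QR: point load 62.6 at a = 1.4: Pab(L + b)/(6LEI) = 147.2/EI
  span QR: point load 30 at a = 1.75: Pab(L + b)/(6LEI) = 80.39/EI
  relative rotation θ_0 = (354.9 + 227.6)/EI = 582.5/EI
A unit hogging moment at Q produces rotation L₁/(3EI) + L₂/(3EI) = 4.333/EI.
Compatibility: M_Q·(L₁+L₂)/(3EI) = θ_0, giving M_Q = 134.4 kN·m (hogging).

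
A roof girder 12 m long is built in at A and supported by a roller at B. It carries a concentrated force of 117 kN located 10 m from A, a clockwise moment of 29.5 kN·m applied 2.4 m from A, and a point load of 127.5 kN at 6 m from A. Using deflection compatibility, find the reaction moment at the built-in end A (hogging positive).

Take the reaction at B as the redundant and release it; the primary structure is a cantilever fixed at A.
Downward deflection at the released point B due to the loads:
  point load 117 at a = 10: Pa²(3L − a)/(6EI) = 50700/EI
  clockwise couple 29.5 at a = 2.4: M₀a(2L − a)/(2EI) = 764.6/EI
  point load 127.5 at a = 6: Pa²(3L − a)/(6EI) = 22950/EI
  δ_0 = 74415/EI
Tip deflection under a unit load at B: L³/(3EI) = 576/EI.
The prop prevents deflection at B: R_B = δ_0/δ_{BB} = 74415/576 = 129.2 kN.
Moment equilibrium about A: M_A = Σ(load moments about A) − R_B·L = 1964 − 129.2×12 = 414.2 kN·m.

M_A = 414.2 kN·m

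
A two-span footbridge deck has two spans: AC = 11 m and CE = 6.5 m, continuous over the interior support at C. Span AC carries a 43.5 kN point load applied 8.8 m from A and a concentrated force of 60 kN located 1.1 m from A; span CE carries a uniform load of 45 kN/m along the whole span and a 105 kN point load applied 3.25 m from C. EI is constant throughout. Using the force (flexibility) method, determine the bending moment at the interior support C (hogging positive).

M_C = 199.7 kN·m

Take M_C as the redundant. Released structure: two simple spans AC and CE with a hinge at C.
End slopes at the hinge C, treating each span as simply supported:
  span AC: point load 43.5 at a = 8.8: Pab(L + a)/(6LEI) = 252.6/EI
  span AC: point load 60 at a = 1.1: Pab(L + a)/(6LEI) = 119.8/EI
  span CE: UDL 45: wL³/(24EI) = 514.9/EI
  span CE: point load 105 at a = 3.25: Pab(L + b)/(6LEI) = 277.3/EI
  relative rotation θ_0 = (372.4 + 792.2)/EI = 1165/EI
A unit hogging moment at C produces rotation L₁/(3EI) + L₂/(3EI) = 5.833/EI.
Slope continuity at C: θ_0 = M_C·5.833/EI, so M_C = 1165/5.833 = 199.7 kN·m (hogging).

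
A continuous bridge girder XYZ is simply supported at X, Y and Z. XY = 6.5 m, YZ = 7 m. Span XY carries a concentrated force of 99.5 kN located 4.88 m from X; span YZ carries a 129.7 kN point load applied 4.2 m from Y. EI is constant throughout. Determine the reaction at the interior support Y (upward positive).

R_Y = 165.2 kN

Take M_Y as the redundant. Released structure: two simple spans XY and YZ with a hinge at Y.
Discontinuity in slope at Y on the released structure — sum the simple-span end rotations:
  span XY: point load 99.5 at a = 4.88: Pab(L + a)/(6LEI) = 229.5/EI
  span YZ: point load 129.7 at a = 4.2: Pab(L + b)/(6LEI) = 355.9/EI
  relative rotation θ_0 = (229.5 + 355.9)/EI = 585.4/EI
A unit hogging moment at Y produces rotation L₁/(3EI) + L₂/(3EI) = 4.5/EI.
Compatibility: M_Y·(L₁+L₂)/(3EI) = θ_0, giving M_Y = 130.1 kN·m (hogging).
Span XY, ΣM about X with M_Y applied at Y: R_Y^{XY}·6.5 = 485.6 + 130.1, so R_Y^{XY} = 94.72 kN and R_X = 99.5 − 94.72 = 4.784 kN.
Span YZ, ΣM about Z: R_Y^{YZ}·7 = 363.2 + 130.1, so R_Y^{YZ} = 70.46 kN and R_Z = 129.7 − 70.46 = 59.24 kN.
R_Y = 94.72 + 70.46 = 165.2 kN.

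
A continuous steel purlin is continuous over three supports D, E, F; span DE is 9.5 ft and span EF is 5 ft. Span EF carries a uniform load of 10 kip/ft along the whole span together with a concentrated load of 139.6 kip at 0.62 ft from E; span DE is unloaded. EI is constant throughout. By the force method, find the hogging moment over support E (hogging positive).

M_E = 35.3 kip·ft

Insert a hinge at E; M_E is the redundant, and each span becomes simply supported.
Rotations at E on the released spans (each span's end-slope, ×1/EI):
  span EF: UDL 10: wL³/(24EI) = 52.08/EI
  span EF: point load 139.6 at a = 0.62: Pab(L + b)/(6LEI) = 118.5/EI
  relative rotation θ_0 = (0 + 170.6)/EI = 170.6/EI
A unit hogging moment at E produces rotation L₁/(3EI) + L₂/(3EI) = 4.833/EI.
Compatibility: M_E·(L₁+L₂)/(3EI) = θ_0, giving M_E = 35.3 kip·ft (hogging).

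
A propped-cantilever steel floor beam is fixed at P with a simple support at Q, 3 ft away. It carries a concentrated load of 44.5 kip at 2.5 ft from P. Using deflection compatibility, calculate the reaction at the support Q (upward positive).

Remove the prop at Q; the released (primary) structure is a cantilever built in at P.
Deflection at Q on the released cantilever, summing each load's contribution:
  point load 44.5 at a = 2.5: Pa²(3L − a)/(6EI) = 301.3/EI
Flexibility coefficient — unit upward force at Q: δ_{QQ} = L³/(3EI) = 9/EI.
Compatibility at Q: δ_0 − R_Q·δ_{QQ} = 0, so R_Q = 301.3/9 = 33.48 kip.

R_Q = 33.48 kip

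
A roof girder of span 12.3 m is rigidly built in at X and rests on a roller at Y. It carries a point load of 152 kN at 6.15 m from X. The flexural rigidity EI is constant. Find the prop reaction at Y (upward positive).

R_Y = 47.5 kN

Take the reaction at Y as the redundant and release it; the primary structure is a cantilever fixed at X.
Deflection at Y on the released cantilever, summing each load's contribution:
  point load 152 at a = 6.15: Pa²(3L − a)/(6EI) = 29464/EI
Tip deflection under a unit load at Y: L³/(3EI) = 620.3/EI.
The prop prevents deflection at Y: R_Y = δ_0/δ_{YY} = 29464/620.3 = 47.5 kN.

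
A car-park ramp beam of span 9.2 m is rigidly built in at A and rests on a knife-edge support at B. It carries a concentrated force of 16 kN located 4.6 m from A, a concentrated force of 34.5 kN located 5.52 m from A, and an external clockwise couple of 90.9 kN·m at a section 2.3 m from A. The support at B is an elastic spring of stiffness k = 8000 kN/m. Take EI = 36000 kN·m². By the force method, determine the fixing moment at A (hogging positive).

Remove the prop at B; the released (primary) structure is a cantilever built in at A.
Free-end deflection of the primary structure under the applied loading (downward +):
  point load 16 at a = 4.6: Pa²(3L − a)/(6EI) = 1298/EI
  point load 34.5 at a = 5.52: Pa²(3L − a)/(6EI) = 3869/EI
  clockwise couple 90.9 at a = 2.3: M₀a(2L − a)/(2EI) = 1683/EI
  δ_0 = 6849/EI
Flexibility coefficient — unit upward force at B: δ_{BB} = L³/(3EI) = 259.6/EI.
With EI = 36000 kN·m²: δ_0 = 0.19026 m and δ_{BB} = 0.00721 m/kN.
Compatibility — the spring shortens by R_B/k under the reaction it provides: δ_0 − R_B·δ_{BB} = R_B/k. With 1/k = 0.000125 m/kN, R_B = δ_0 / (δ_{BB} + 1/k) = 0.19026 / (0.00721 + 0.000125) = 25.94 kN.
Moment equilibrium about A: M_A = Σ(load moments about A) − R_B·L = 354.9 − 25.94×9.2 = 116.3 kN·m.

M_A = 116.3 kN·m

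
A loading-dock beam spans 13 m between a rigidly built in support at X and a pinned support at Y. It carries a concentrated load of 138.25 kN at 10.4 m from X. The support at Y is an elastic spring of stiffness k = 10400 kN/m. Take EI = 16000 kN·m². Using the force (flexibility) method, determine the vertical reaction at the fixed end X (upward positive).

Remove the prop at Y; the released (primary) structure is a cantilever built in at X.
Downward deflection at the released point Y due to the loads:
  point load 138.25 at a = 10.4: Pa²(3L − a)/(6EI) = 71277/EI
Flexibility coefficient — unit upward force at Y: δ_{YY} = L³/(3EI) = 732.3/EI.
With EI = 16000 kN·m²: δ_0 = 4.4548 m and δ_{YY} = 0.045771 m/kN.
Compatibility — the spring shortens by R_Y/k under the reaction it provides: δ_0 − R_Y·δ_{YY} = R_Y/k. With 1/k = 0.000096 m/kN, R_Y = δ_0 / (δ_{YY} + 1/k) = 4.4548 / (0.045771 + 0.000096) = 97.12 kN.
Vertical equilibrium: R_X = ΣP − R_Y = 138.2 − 97.12 = 41.13 kN.

R_X = 41.13 kN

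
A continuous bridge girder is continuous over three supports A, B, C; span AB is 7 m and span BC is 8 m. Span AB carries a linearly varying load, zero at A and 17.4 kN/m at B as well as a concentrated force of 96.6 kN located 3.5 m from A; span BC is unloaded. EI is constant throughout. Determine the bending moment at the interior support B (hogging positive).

Release continuity at B by inserting a hinge; the redundant is the internal moment M_B. The primary structure is two simply-supported spans AB and BC.
End slopes at the hinge B, treating each span as simply supported:
  span AB: triangular load, peak 17.4: w₀L³/(45EI) = 132.6/EI
  span AB: point load 96.6 at a = 3.5: Pab(L + a)/(6LEI) = 295.8/EI
  relative rotation θ_0 = (428.5 + 0)/EI = 428.5/EI
A unit hogging moment at B produces rotation L₁/(3EI) + L₂/(3EI) = 5/EI.
Compatibility: M_B·(L₁+L₂)/(3EI) = θ_0, giving M_B = 85.69 kN·m (hogging).

M_B = 85.69 kN·m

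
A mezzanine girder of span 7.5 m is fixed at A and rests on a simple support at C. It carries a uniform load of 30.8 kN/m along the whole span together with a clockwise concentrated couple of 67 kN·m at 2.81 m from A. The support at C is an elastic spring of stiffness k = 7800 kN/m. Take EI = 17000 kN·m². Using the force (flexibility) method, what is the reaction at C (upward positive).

Take the reaction at C as the redundant and release it; the primary structure is a cantilever fixed at A.
Deflection at C on the released cantilever, summing each load's contribution:
  UDL 30.8: wL⁴/(8EI) = 12182/EI
  clockwise couple 67 at a = 2.81: M₀a(2L − a)/(2EI) = 1148/EI
  δ_0 = 13329/EI
Tip deflection under a unit load at C: L³/(3EI) = 140.6/EI.
With EI = 17000 kN·m²: δ_0 = 0.78407 m and δ_{CC} = 0.008272 m/kN.
Compatibility — the spring shortens by R_C/k under the reaction it provides: δ_0 − R_C·δ_{CC} = R_C/k. With 1/k = 0.000128 m/kN, R_C = δ_0 / (δ_{CC} + 1/k) = 0.78407 / (0.008272 + 0.000128) = 93.34 kN.

R_C = 93.34 kN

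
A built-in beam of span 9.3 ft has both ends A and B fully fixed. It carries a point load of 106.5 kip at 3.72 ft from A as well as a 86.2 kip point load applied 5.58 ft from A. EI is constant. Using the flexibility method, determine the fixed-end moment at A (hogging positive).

Take the two fixed-end moments M_A, M_B as redundants; the released structure is the simple span AB.
On the primary (simply-supported) span, the end slopes from the loading are:
  at A: point load 106.5 at a = 3.72: Pab(L + b)/(6LEI) = 589.5/EI
  at B: point load 106.5 at a = 3.72: Pab(L + a)/(6LEI) = 515.8/EI
  at A: point load 86.2 at a = 5.58: Pab(L + b)/(6LEI) = 417.5/EI
  at B: point load 86.2 at a = 5.58: Pab(L + a)/(6LEI) = 477.1/EI
  θ_A0 = 1007/EI,  θ_B0 = 993/EI
Flexibility coefficients: a unit moment at one end gives L/(3EI) there and L/(6EI) at the far end, so f₁₁ = f₂₂ = 3.1/EI and f₁₂ = f₂₁ = 1.55/EI.
Compatibility — zero rotation at each built-in end:
  3.1 M_A + 1.55 M_B = 1007
  1.55 M_A + 3.1 M_B = 993
Solving the pair gives M_A = 219.6 kip·ft and M_B = 210.5 kip·ft (hogging).

M_A = 219.6 kip·ft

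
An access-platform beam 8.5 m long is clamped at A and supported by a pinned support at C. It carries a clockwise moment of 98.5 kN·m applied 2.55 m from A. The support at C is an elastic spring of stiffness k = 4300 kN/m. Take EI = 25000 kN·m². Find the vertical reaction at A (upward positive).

Release the roller at C. Primary structure: cantilever fixed at A.
Deflection at C on the released cantilever, summing each load's contribution:
  clockwise couple 98.5 at a = 2.55: M₀a(2L − a)/(2EI) = 1815/EI
Tip deflection under a unit load at C: L³/(3EI) = 204.7/EI.
With EI = 25000 kN·m²: δ_0 = 0.07259 m and δ_{CC} = 0.008188 m/kN.
Compatibility — the spring shortens by R_C/k under the reaction it provides: δ_0 − R_C·δ_{CC} = R_C/k. With 1/k = 0.000233 m/kN, R_C = δ_0 / (δ_{CC} + 1/k) = 0.07259 / (0.008188 + 0.000233) = 8.62 kN.
Vertical equilibrium: R_A = ΣP − R_C = 0 − 8.62 = -8.62 kN.

R_A = -8.62 kN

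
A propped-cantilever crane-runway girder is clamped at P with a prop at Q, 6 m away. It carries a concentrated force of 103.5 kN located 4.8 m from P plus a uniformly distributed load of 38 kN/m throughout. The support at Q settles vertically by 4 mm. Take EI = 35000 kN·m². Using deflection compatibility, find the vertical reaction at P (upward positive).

R_P = 175.1 kN

Remove the prop at Q; the released (primary) structure is a cantilever built in at P.
Downward deflection at the released point Q due to the loads:
  point load 103.5 at a = 4.8: Pa²(3L − a)/(6EI) = 5246/EI
  UDL 38: wL⁴/(8EI) = 6156/EI
  δ_0 = 11402/EI
Tip deflection under a unit load at Q: L³/(3EI) = 72/EI.
With EI = 35000 kN·m²: δ_0 = 0.32578 m and δ_{QQ} = 0.002057 m/kN.
Compatibility — the beam at Q must follow the support down by 0.004 m: δ_0 − R_Q·δ_{QQ} = 0.004, so R_Q = (0.32578 − 0.004)/0.002057 = 156.4 kN.
Vertical equilibrium: R_P = ΣP − R_Q = 331.5 − 156.4 = 175.1 kN.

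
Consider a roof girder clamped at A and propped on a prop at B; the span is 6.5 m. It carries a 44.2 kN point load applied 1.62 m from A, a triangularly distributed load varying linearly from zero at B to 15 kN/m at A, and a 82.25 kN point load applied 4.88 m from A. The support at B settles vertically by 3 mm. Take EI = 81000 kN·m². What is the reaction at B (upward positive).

R_B = 63.01 kN

Take the reaction at B as the redundant and release it; the primary structure is a cantilever fixed at A.
Free-end deflection of the primary structure under the applied loading (downward +):
  point load 44.2 at a = 1.62: Pa²(3L − a)/(6EI) = 345.7/EI
  triangular load, peak 15 at the fixed end: w₀L⁴/(30EI) = 892.5/EI
  point load 82.25 at a = 4.88: Pa²(3L − a)/(6EI) = 4773/EI
  δ_0 = 6011/EI
Tip deflection under a unit load at B: L³/(3EI) = 91.54/EI.
With EI = 81000 kN·m²: δ_0 = 0.07421 m and δ_{BB} = 0.00113 m/kN.
Compatibility — the beam at B must follow the support down by 0.003 m: δ_0 − R_B·δ_{BB} = 0.003, so R_B = (0.07421 − 0.003)/0.00113 = 63.01 kN.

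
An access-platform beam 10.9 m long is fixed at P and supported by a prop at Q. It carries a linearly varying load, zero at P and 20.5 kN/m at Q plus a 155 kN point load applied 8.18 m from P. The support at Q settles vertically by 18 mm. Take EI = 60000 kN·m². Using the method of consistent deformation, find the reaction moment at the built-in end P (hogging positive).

Remove the prop at Q; the released (primary) structure is a cantilever built in at P.
Primary-structure tip deflection at Q by superposition:
  triangular load, peak 20.5 at the free end: 11w₀L⁴/(120EI) = 26526/EI
  point load 155 at a = 8.18: Pa²(3L − a)/(6EI) = 42385/EI
  δ_0 = 68911/EI
Flexibility coefficient — unit upward force at Q: δ_{QQ} = L³/(3EI) = 431.7/EI.
With EI = 60000 kN·m²: δ_0 = 1.1485 m and δ_{QQ} = 0.007195 m/kN.
Compatibility — the beam at Q must follow the support down by 0.018 m: δ_0 − R_Q·δ_{QQ} = 0.018, so R_Q = (1.1485 − 0.018)/0.007195 = 157.1 kN.
Moment equilibrium about P: M_P = Σ(load moments about P) − R_Q·L = 2080 − 157.1×10.9 = 367 kN·m.

M_P = 367 kN·m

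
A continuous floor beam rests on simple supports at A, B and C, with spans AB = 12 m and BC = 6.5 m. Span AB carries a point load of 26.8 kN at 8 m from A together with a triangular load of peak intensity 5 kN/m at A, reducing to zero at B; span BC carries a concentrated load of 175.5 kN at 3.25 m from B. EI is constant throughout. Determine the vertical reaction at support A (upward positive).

R_A = 17.18 kN

Release continuity at B by inserting a hinge; the redundant is the internal moment M_B. The primary structure is two simply-supported spans AB and BC.
Discontinuity in slope at B on the released structure — sum the simple-span end rotations:
  span AB: point load 26.8 at a = 8: Pab(L + a)/(6LEI) = 238.2/EI
  span AB: triangular load, peak 5: 7w₀L³/(360EI) = 168/EI
  span BC: point load 175.5 at a = 3.25: Pab(L + b)/(6LEI) = 463.4/EI
  relative rotation θ_0 = (406.2 + 463.4)/EI = 869.7/EI
A unit hogging moment at B produces rotation L₁/(3EI) + L₂/(3EI) = 6.167/EI.
Compatibility: M_B·(L₁+L₂)/(3EI) = θ_0, giving M_B = 141 kN·m (hogging).
Span AB, ΣM about A with M_B applied at B: R_B^{AB}·12 = 334.4 + 141, so R_B^{AB} = 39.62 kN and R_A = 56.8 − 39.62 = 17.18 kN.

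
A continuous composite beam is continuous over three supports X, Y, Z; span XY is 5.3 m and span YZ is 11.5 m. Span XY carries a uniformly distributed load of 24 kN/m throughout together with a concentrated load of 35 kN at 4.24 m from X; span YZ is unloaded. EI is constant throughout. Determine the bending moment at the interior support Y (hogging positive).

M_Y = 35.01 kN·m

Insert a hinge at Y; M_Y is the redundant, and each span becomes simply supported.
Discontinuity in slope at Y on the released structure — sum the simple-span end rotations:
  span XY: UDL 24: wL³/(24EI) = 148.9/EI
  span XY: point load 35 at a = 4.24: Pab(L + a)/(6LEI) = 47.19/EI
  relative rotation θ_0 = (196.1 + 0)/EI = 196.1/EI
A unit hogging moment at Y produces rotation L₁/(3EI) + L₂/(3EI) = 5.6/EI.
Compatibility: M_Y·(L₁+L₂)/(3EI) = θ_0, giving M_Y = 35.01 kN·m (hogging).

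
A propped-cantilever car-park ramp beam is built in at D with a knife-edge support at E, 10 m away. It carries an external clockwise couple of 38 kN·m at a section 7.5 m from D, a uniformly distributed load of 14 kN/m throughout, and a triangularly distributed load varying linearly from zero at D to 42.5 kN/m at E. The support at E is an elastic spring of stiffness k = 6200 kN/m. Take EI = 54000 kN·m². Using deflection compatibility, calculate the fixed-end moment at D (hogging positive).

M_D = 452 kN·m

Take the reaction at E as the redundant and release it; the primary structure is a cantilever fixed at D.
Free-end deflection of the primary structure under the applied loading (downward +):
  clockwise couple 38 at a = 7.5: M₀a(2L − a)/(2EI) = 1781/EI
  UDL 14: wL⁴/(8EI) = 17500/EI
  triangular load, peak 42.5 at the free end: 11w₀L⁴/(120EI) = 38958/EI
  δ_0 = 58240/EI
Tip deflection under a unit load at E: L³/(3EI) = 333.3/EI.
With EI = 54000 kN·m²: δ_0 = 1.0785 m and δ_{EE} = 0.006173 m/kN.
Compatibility — the spring shortens by R_E/k under the reaction it provides: δ_0 − R_E·δ_{EE} = R_E/k. With 1/k = 0.000161 m/kN, R_E = δ_0 / (δ_{EE} + 1/k) = 1.0785 / (0.006173 + 0.000161) = 170.3 kN.
Moment equilibrium about D: M_D = Σ(load moments about D) − R_E·L = 2155 − 170.3×10 = 452 kN·m.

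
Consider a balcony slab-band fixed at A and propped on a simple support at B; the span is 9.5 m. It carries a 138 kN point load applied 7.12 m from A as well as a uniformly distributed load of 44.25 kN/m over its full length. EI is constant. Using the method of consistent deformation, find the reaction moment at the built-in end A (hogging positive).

M_A = 653.1 kN·m

Remove the prop at B; the released (primary) structure is a cantilever built in at A.
Free-end deflection of the primary structure under the applied loading (downward +):
  point load 138 at a = 7.12: Pa²(3L − a)/(6EI) = 24928/EI
  UDL 44.25: wL⁴/(8EI) = 45052/EI
  δ_0 = 69981/EI
Tip deflection under a unit load at B: L³/(3EI) = 285.8/EI.
The prop prevents deflection at B: R_B = δ_0/δ_{BB} = 69981/285.8 = 244.9 kN.
Moment equilibrium about A: M_A = Σ(load moments about A) − R_B·L = 2979 − 244.9×9.5 = 653.1 kN·m.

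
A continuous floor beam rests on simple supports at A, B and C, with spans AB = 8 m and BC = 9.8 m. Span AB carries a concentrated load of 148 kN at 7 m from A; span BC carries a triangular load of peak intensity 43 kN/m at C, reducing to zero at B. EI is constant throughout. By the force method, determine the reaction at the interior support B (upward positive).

R_B = 242.2 kN

Release continuity at B by inserting a hinge; the redundant is the internal moment M_B. The primary structure is two simply-supported spans AB and BC.
Discontinuity in slope at B on the released structure — sum the simple-span end rotations:
  span AB: point load 148 at a = 7: Pab(L + a)/(6LEI) = 323.8/EI
  span BC: triangular load, peak 43: 7w₀L³/(360EI) = 786.9/EI
  relative rotation θ_0 = (323.8 + 786.9)/EI = 1111/EI
A unit hogging moment at B produces rotation L₁/(3EI) + L₂/(3EI) = 5.933/EI.
Slope continuity at B: θ_0 = M_B·5.933/EI, so M_B = 1111/5.933 = 187.2 kN·m (hogging).
Span AB, ΣM about A with M_B applied at B: R_B^{AB}·8 = 1036 + 187.2, so R_B^{AB} = 152.9 kN and R_A = 148 − 152.9 = -4.899 kN.
Span BC, ΣM about C: R_B^{BC}·9.8 = 688.3 + 187.2, so R_B^{BC} = 89.33 kN and R_C = 210.7 − 89.33 = 121.4 kN.
R_B = 152.9 + 89.33 = 242.2 kN.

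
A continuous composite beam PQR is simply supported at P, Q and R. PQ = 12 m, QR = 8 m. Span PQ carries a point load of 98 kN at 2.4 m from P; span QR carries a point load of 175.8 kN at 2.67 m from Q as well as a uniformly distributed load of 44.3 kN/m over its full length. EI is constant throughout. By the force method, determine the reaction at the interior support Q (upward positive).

Insert a hinge at Q; M_Q is the redundant, and each span becomes simply supported.
End slopes at the hinge Q, treating each span as simply supported:
  span PQ: point load 98 at a = 2.4: Pab(L + a)/(6LEI) = 451.6/EI
  span QR: point load 175.8 at a = 2.67: Pab(L + b)/(6LEI) = 694.8/EI
  span QR: UDL 44.3: wL³/(24EI) = 945.1/EI
  relative rotation θ_0 = (451.6 + 1640)/EI = 2091/EI
A unit hogging moment at Q produces rotation L₁/(3EI) + L₂/(3EI) = 6.667/EI.
Compatibility: M_Q·(L₁+L₂)/(3EI) = θ_0, giving M_Q = 313.7 kN·m (hogging).
Span PQ, ΣM about P with M_Q applied at Q: R_Q^{PQ}·12 = 235.2 + 313.7, so R_Q^{PQ} = 45.74 kN and R_P = 98 − 45.74 = 52.26 kN.
Span QR, ΣM about R: R_Q^{QR}·8 = 2355 + 313.7, so R_Q^{QR} = 333.5 kN and R_R = 530.2 − 333.5 = 196.7 kN.
R_Q = 45.74 + 333.5 = 379.3 kN.

R_Q = 379.3 kN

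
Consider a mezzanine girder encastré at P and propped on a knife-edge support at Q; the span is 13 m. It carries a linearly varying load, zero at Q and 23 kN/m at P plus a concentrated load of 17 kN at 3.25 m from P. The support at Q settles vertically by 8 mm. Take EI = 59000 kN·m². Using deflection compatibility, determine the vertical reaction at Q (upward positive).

Choose R_Q as the redundant. The primary structure is the cantilever fixed at P.
Primary-structure tip deflection at Q by superposition:
  triangular load, peak 23 at the fixed end: w₀L⁴/(30EI) = 21897/EI
  point load 17 at a = 3.25: Pa²(3L − a)/(6EI) = 1070/EI
  δ_0 = 22967/EI
Tip deflection under a unit load at Q: L³/(3EI) = 732.3/EI.
With EI = 59000 kN·m²: δ_0 = 0.38927 m and δ_{QQ} = 0.012412 m/kN.
Compatibility — the beam at Q must follow the support down by 0.008 m: δ_0 − R_Q·δ_{QQ} = 0.008, so R_Q = (0.38927 − 0.008)/0.012412 = 30.72 kN.

R_Q = 30.72 kN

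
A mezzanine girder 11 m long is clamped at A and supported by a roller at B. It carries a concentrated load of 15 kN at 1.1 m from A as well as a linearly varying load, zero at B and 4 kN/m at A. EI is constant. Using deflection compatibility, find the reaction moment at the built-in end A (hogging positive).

M_A = 46.37 kN·m

Release the roller at B. Primary structure: cantilever fixed at A.
Primary-structure tip deflection at B by superposition:
  point load 15 at a = 1.1: Pa²(3L − a)/(6EI) = 96.5/EI
  triangular load, peak 4 at the fixed end: w₀L⁴/(30EI) = 1952/EI
  δ_0 = 2049/EI
Flexibility coefficient — unit upward force at B: δ_{BB} = L³/(3EI) = 443.7/EI.
The prop prevents deflection at B: R_B = δ_0/δ_{BB} = 2049/443.7 = 4.617 kN.
Moment equilibrium about A: M_A = Σ(load moments about A) − R_B·L = 97.17 − 4.617×11 = 46.37 kN·m.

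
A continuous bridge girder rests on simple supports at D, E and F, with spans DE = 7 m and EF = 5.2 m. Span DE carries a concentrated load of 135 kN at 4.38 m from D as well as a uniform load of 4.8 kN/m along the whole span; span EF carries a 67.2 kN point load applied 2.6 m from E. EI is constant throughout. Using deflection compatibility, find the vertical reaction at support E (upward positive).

Take M_E as the redundant. Released structure: two simple spans DE and EF with a hinge at E.
End slopes at the hinge E, treating each span as simply supported:
  span DE: point load 135 at a = 4.38: Pab(L + a)/(6LEI) = 419.8/EI
  span DE: UDL 4.8: wL³/(24EI) = 68.6/EI
  span EF: point load 67.2 at a = 2.6: Pab(L + b)/(6LEI) = 113.6/EI
  relative rotation θ_0 = (488.4 + 113.6)/EI = 601.9/EI
A unit hogging moment at E produces rotation L₁/(3EI) + L₂/(3EI) = 4.067/EI.
Slope continuity at E: θ_0 = M_E·4.067/EI, so M_E = 601.9/4.067 = 148 kN·m (hogging).
Span DE, ΣM about D with M_E applied at E: R_E^{DE}·7 = 708.9 + 148, so R_E^{DE} = 122.4 kN and R_D = 168.6 − 122.4 = 46.18 kN.
Span EF, ΣM about F: R_E^{EF}·5.2 = 174.7 + 148, so R_E^{EF} = 62.06 kN and R_F = 67.2 − 62.06 = 5.136 kN.
R_E = 122.4 + 62.06 = 184.5 kN.

R_E = 184.5 kN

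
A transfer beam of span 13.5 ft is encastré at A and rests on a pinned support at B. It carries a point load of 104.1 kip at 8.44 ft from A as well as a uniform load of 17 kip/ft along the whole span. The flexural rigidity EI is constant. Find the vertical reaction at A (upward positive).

Take the reaction at B as the redundant and release it; the primary structure is a cantilever fixed at A.
Primary-structure tip deflection at B by superposition:
  point load 104.1 at a = 8.44: Pa²(3L − a)/(6EI) = 39623/EI
  UDL 17: wL⁴/(8EI) = 70582/EI
  δ_0 = 110205/EI
Flexibility coefficient — unit upward force at B: δ_{BB} = L³/(3EI) = 820.1/EI.
Compatibility at B: δ_0 − R_B·δ_{BB} = 0, so R_B = 110205/820.1 = 134.4 kip.
Vertical equilibrium: R_A = ΣP − R_B = 333.6 − 134.4 = 199.2 kip.

R_A = 199.2 kip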